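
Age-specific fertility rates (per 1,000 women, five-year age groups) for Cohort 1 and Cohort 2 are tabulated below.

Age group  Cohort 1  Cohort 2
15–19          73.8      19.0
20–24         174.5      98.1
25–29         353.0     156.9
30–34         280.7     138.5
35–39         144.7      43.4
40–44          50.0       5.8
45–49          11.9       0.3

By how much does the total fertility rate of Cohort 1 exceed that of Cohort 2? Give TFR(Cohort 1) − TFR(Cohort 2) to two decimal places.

3.13

Cohort 1:
  Sum of ASFRs = 73.8 + 174.5 + 353.0 + 280.7 + 144.7 + 50.0 + 11.9 = 1088.6
  TFR = 5 × 1088.6 / 1000 = 5.443
Cohort 2:
  Sum of ASFRs = 19.0 + 98.1 + 156.9 + 138.5 + 43.4 + 5.8 + 0.3 = 462.0
  TFR = 5 × 462.0 / 1000 = 2.31
Difference = 5.443 − 2.31 = 3.133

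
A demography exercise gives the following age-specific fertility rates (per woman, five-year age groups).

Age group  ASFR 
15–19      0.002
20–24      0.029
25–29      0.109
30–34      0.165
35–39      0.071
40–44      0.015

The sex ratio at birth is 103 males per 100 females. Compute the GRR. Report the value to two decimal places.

0.96

Proportion female at birth = 100 / (100 + 103) = 0.49261.
Sum of ASFRs = 0.002 + 0.029 + 0.109 + 0.165 + 0.071 + 0.015 = 0.391
TFR = 5 × 0.391 = 1.955
GRR = 0.49261 × 1.955 = 0.96305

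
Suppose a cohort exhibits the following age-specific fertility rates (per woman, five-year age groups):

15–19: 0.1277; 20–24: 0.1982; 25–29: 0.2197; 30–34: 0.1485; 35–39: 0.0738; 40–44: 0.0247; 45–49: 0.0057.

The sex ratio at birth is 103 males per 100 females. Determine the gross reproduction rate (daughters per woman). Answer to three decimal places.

Proportion female at birth = 100 / (100 + 103) = 0.49261.
Sum of ASFRs = 0.1277 + 0.1982 + 0.2197 + 0.1485 + 0.0738 + 0.0247 + 0.0057 = 0.7983
TFR = 5 × 0.7983 = 3.9915
GRR = 0.49261 × 3.9915 = 1.96625

1.966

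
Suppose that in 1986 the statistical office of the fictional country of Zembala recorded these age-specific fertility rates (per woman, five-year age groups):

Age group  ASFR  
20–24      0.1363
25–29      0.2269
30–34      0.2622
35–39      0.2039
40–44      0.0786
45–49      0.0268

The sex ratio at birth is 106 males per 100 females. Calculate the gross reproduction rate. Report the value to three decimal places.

Proportion female at birth = 100 / (100 + 106) = 0.48544.
Sum of ASFRs = 0.1363 + 0.2269 + 0.2622 + 0.2039 + 0.0786 + 0.0268 = 0.9347
TFR = 5 × 0.9347 = 4.6735
GRR = 0.48544 × 4.6735 = 2.26870

2.269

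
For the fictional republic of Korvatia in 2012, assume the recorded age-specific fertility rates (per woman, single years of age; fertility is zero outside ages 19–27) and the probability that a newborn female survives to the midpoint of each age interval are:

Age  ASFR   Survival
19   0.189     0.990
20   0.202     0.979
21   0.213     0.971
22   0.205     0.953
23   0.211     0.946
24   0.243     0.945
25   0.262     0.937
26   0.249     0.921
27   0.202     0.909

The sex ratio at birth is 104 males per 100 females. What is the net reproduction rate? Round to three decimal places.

0.919

Proportion female at birth = 100 / (100 + 104) = 0.49020.
Survival-weighted fertility by age (1·fₓ·Sₓ):
  19: 1 × 0.189 × 0.990 = 0.18711
  20: 1 × 0.202 × 0.979 = 0.19776
  21: 1 × 0.213 × 0.971 = 0.20682
  22: 1 × 0.205 × 0.953 = 0.19537
  23: 1 × 0.211 × 0.946 = 0.19961
  24: 1 × 0.243 × 0.945 = 0.22964
  25: 1 × 0.262 × 0.937 = 0.24549
  26: 1 × 0.249 × 0.921 = 0.22933
  27: 1 × 0.202 × 0.909 = 0.18362
Sum = 1.87475
NRR = 0.49020 × 1.87475 = 0.91900
NRR < 1, so the cohort does not fully replace itself.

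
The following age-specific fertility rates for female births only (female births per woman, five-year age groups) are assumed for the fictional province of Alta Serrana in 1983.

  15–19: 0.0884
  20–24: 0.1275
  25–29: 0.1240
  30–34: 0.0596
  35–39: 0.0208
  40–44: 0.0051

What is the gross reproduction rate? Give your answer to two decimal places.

2.13

Sum of female ASFRs = 0.0884 + 0.1275 + 0.1240 + 0.0596 + 0.0208 + 0.0051 = 0.4254
GRR = 5 × 0.4254 = 2.127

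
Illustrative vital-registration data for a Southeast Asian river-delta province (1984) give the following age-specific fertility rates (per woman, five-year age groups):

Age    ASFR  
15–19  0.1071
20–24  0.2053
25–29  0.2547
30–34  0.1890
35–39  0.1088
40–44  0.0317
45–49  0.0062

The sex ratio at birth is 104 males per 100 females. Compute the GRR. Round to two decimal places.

Proportion female at birth = 100 / (100 + 104) = 0.49020.
Sum of ASFRs = 0.1071 + 0.2053 + 0.2547 + 0.1890 + 0.1088 + 0.0317 + 0.0062 = 0.9028
TFR = 5 × 0.9028 = 4.514
GRR = 0.49020 × 4.514 = 2.21276

2.21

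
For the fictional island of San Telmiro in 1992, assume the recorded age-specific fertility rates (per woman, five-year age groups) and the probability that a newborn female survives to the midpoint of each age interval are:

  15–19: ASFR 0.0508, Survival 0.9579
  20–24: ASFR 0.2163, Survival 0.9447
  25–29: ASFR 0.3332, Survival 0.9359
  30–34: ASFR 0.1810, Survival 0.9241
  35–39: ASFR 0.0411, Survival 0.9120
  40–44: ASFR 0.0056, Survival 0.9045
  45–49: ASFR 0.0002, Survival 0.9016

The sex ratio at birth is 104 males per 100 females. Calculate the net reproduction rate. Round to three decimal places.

Proportion female at birth = 100 / (100 + 104) = 0.49020.
Survival-weighted fertility by age (5·fₓ·Sₓ):
  15–19: 5 × 0.0508 × 0.9579 = 0.24331
  20–24: 5 × 0.2163 × 0.9447 = 1.02169
  25–29: 5 × 0.3332 × 0.9359 = 1.55921
  30–34: 5 × 0.1810 × 0.9241 = 0.83631
  35–39: 5 × 0.0411 × 0.9120 = 0.18742
  40–44: 5 × 0.0056 × 0.9045 = 0.02533
  45–49: 5 × 0.0002 × 0.9016 = 0.00090
Sum = 3.87417
NRR = 0.49020 × 3.87417 = 1.89912

1.899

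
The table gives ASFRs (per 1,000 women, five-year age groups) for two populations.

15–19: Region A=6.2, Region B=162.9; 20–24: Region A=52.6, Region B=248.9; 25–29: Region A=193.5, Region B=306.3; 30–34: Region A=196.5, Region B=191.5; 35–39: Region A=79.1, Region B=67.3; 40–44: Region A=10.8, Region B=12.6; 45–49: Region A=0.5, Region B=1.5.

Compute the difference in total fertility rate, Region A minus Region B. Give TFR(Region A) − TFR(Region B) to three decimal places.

Region A:
  Sum of ASFRs = 6.2 + 52.6 + 193.5 + 196.5 + 79.1 + 10.8 + 0.5 = 539.2
  TFR = 5 × 539.2 / 1000 = 2.696
Region B:
  Sum of ASFRs = 162.9 + 248.9 + 306.3 + 191.5 + 67.3 + 12.6 + 1.5 = 991.0
  TFR = 5 × 991.0 / 1000 = 4.955
Difference = 2.696 − 4.955 = -2.259

-2.259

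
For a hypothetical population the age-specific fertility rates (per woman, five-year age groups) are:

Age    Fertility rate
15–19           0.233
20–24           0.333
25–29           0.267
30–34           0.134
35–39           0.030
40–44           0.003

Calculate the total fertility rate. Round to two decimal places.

Sum of ASFRs = 0.233 + 0.333 + 0.267 + 0.134 + 0.030 + 0.003 = 1.000
TFR = 5 × 1.000 = 5

5.00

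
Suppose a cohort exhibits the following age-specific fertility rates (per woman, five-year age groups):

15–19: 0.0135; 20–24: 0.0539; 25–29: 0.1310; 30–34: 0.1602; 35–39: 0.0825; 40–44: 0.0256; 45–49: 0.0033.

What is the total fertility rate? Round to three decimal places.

Sum of ASFRs = 0.0135 + 0.0539 + 0.1310 + 0.1602 + 0.0825 + 0.0256 + 0.0033 = 0.4700
TFR = 5 × 0.4700 = 2.35

2.350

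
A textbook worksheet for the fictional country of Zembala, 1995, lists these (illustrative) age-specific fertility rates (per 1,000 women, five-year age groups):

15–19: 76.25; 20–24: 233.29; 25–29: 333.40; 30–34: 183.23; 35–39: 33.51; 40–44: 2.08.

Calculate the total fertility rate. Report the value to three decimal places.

Sum of ASFRs = 76.25 + 233.29 + 333.40 + 183.23 + 33.51 + 2.08 = 861.76
TFR = 5 × 861.76 / 1000 = 4.3088

4.309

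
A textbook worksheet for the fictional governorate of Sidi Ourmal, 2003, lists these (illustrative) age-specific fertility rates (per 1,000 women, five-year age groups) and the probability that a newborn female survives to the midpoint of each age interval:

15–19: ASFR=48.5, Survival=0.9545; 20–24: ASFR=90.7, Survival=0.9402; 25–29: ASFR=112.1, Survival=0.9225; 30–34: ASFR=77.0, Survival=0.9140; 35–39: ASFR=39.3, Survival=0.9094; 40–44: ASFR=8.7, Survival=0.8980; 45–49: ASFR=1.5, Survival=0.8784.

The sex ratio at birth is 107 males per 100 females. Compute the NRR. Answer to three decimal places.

0.846

Proportion female at birth = 100 / (100 + 107) = 0.48309.
Per-age-group product (5 × ASFR × survival probability):
  15–19: 5 × 48.5/1000 × 0.9545 = 0.23147
  20–24: 5 × 90.7/1000 × 0.9402 = 0.42638
  25–29: 5 × 112.1/1000 × 0.9225 = 0.51706
  30–34: 5 × 77.0/1000 × 0.9140 = 0.35189
  35–39: 5 × 39.3/1000 × 0.9094 = 0.17870
  40–44: 5 × 8.7/1000 × 0.8980 = 0.03906
  45–49: 5 × 1.5/1000 × 0.8784 = 0.00659
Sum = 1.75115
NRR = 0.48309 × 1.75115 = 0.84596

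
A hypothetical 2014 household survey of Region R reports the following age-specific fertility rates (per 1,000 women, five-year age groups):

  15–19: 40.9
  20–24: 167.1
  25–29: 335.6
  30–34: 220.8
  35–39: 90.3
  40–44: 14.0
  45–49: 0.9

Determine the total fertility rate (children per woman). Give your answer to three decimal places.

4.348

Sum of ASFRs = 40.9 + 167.1 + 335.6 + 220.8 + 90.3 + 14.0 + 0.9 = 869.6
TFR = 5 × 869.6 / 1000 = 4.348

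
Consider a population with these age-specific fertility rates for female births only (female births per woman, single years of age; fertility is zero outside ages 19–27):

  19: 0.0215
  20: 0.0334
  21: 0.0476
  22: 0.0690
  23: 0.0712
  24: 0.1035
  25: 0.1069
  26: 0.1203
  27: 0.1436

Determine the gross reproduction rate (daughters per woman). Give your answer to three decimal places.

0.717

Sum of female ASFRs = 0.0215 + 0.0334 + 0.0476 + 0.0690 + 0.0712 + 0.1035 + 0.1069 + 0.1203 + 0.1436 = 0.7170
GRR = 0.717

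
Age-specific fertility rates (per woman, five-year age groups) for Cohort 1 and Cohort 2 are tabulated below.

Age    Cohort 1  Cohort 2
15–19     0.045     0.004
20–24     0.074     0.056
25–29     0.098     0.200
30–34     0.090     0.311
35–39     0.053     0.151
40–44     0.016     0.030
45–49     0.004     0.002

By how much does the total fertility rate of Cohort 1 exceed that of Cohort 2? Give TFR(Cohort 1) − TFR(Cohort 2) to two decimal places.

Cohort 1:
  Sum of ASFRs = 0.045 + 0.074 + 0.098 + 0.090 + 0.053 + 0.016 + 0.004 = 0.380
  TFR = 5 × 0.380 = 1.9
Cohort 2:
  Sum of ASFRs = 0.004 + 0.056 + 0.200 + 0.311 + 0.151 + 0.030 + 0.002 = 0.754
  TFR = 5 × 0.754 = 3.77
Difference = 1.9 − 3.77 = -1.87

-1.87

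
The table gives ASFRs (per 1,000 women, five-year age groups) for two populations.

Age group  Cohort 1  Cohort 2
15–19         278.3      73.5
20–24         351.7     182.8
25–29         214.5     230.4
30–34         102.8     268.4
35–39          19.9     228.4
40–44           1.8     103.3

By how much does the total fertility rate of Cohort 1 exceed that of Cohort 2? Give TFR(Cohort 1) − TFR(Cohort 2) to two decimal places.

Cohort 1:
  Sum of ASFRs = 278.3 + 351.7 + 214.5 + 102.8 + 19.9 + 1.8 = 969.0
  TFR = 5 × 969.0 / 1000 = 4.845
Cohort 2:
  Sum of ASFRs = 73.5 + 182.8 + 230.4 + 268.4 + 228.4 + 103.3 = 1086.8
  TFR = 5 × 1086.8 / 1000 = 5.434
Difference = 4.845 − 5.434 = -0.589

-0.59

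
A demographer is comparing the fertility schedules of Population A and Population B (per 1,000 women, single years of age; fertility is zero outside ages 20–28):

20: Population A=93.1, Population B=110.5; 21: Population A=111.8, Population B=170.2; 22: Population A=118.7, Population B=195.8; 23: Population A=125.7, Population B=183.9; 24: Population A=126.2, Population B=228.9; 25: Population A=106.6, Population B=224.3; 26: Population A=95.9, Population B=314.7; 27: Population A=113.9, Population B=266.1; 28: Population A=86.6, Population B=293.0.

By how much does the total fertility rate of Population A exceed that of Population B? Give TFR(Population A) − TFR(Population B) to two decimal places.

Population A:
  Sum of ASFRs = 93.1 + 111.8 + 118.7 + 125.7 + 126.2 + 106.6 + 95.9 + 113.9 + 86.6 = 978.5
  TFR = 978.5 / 1000 = 0.9785
Population B:
  Sum of ASFRs = 110.5 + 170.2 + 195.8 + 183.9 + 228.9 + 224.3 + 314.7 + 266.1 + 293.0 = 1987.4
  TFR = 1987.4 / 1000 = 1.9874
Difference = 0.9785 − 1.9874 = -1.0089

-1.01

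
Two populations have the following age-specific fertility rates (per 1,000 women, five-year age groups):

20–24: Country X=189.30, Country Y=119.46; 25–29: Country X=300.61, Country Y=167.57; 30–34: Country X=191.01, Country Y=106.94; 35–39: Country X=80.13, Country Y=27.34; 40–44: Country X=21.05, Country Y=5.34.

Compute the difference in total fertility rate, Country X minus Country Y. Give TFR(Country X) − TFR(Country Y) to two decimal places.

Country X:
  Sum of ASFRs = 189.30 + 300.61 + 191.01 + 80.13 + 21.05 = 782.10
  TFR = 5 × 782.10 / 1000 = 3.9105
Country Y:
  Sum of ASFRs = 119.46 + 167.57 + 106.94 + 27.34 + 5.34 = 426.65
  TFR = 5 × 426.65 / 1000 = 2.13325
Difference = 3.9105 − 2.13325 = 1.77725

1.78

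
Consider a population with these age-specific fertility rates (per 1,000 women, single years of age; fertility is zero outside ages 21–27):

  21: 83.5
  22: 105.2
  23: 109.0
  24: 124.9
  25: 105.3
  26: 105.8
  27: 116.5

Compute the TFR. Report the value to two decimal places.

Sum of ASFRs = 83.5 + 105.2 + 109.0 + 124.9 + 105.3 + 105.8 + 116.5 = 750.2
TFR = 750.2 / 1000 = 0.7502

0.75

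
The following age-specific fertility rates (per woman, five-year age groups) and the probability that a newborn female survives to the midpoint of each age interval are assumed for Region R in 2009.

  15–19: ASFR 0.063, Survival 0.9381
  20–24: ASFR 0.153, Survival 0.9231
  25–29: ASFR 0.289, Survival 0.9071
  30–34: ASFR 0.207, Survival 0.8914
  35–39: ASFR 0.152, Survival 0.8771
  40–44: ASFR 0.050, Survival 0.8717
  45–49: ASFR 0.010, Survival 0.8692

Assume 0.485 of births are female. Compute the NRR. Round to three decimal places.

2.019

Proportion female at birth = 0.485.
Per-age-group product (5 × ASFR × survival probability):
  15–19: 5 × 0.063 × 0.9381 = 0.29550
  20–24: 5 × 0.153 × 0.9231 = 0.70617
  25–29: 5 × 0.289 × 0.9071 = 1.31076
  30–34: 5 × 0.207 × 0.8914 = 0.92260
  35–39: 5 × 0.152 × 0.8771 = 0.66660
  40–44: 5 × 0.050 × 0.8717 = 0.21793
  45–49: 5 × 0.010 × 0.8692 = 0.04346
Sum = 4.16302
NRR = 0.485 × 4.16302 = 2.01906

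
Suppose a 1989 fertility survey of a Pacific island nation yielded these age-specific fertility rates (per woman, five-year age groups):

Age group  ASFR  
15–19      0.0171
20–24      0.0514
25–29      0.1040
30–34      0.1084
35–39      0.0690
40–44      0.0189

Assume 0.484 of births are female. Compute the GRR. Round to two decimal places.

0.89

Proportion female at birth = 0.484.
Sum of ASFRs = 0.0171 + 0.0514 + 0.1040 + 0.1084 + 0.0690 + 0.0189 = 0.3688
TFR = 5 × 0.3688 = 1.844
GRR = 0.484 × 1.844 = 0.89250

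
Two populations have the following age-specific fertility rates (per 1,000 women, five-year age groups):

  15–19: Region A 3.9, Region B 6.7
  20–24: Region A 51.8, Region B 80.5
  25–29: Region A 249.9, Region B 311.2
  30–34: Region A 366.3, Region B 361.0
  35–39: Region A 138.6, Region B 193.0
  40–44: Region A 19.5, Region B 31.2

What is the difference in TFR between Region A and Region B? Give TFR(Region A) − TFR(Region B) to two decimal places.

-0.77

Region A:
  Sum of ASFRs = 3.9 + 51.8 + 249.9 + 366.3 + 138.6 + 19.5 = 830.0
  TFR = 5 × 830.0 / 1000 = 4.15
Region B:
  Sum of ASFRs = 6.7 + 80.5 + 311.2 + 361.0 + 193.0 + 31.2 = 983.6
  TFR = 5 × 983.6 / 1000 = 4.918
Difference = 4.15 − 4.918 = -0.768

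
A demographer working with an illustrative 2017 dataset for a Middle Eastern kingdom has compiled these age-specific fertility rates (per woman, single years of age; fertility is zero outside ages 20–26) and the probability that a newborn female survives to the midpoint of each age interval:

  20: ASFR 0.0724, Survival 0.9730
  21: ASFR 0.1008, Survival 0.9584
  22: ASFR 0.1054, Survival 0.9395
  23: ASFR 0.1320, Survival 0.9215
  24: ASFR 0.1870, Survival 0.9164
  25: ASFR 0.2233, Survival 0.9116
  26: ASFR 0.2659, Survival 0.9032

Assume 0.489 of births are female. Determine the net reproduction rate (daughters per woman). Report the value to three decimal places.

Proportion female at birth = 0.489.
Each age group contributes 1 × ASFR × survival:
  20: 1 × 0.0724 × 0.9730 = 0.07045
  21: 1 × 0.1008 × 0.9584 = 0.09661
  22: 1 × 0.1054 × 0.9395 = 0.09902
  23: 1 × 0.1320 × 0.9215 = 0.12164
  24: 1 × 0.1870 × 0.9164 = 0.17137
  25: 1 × 0.2233 × 0.9116 = 0.20356
  26: 1 × 0.2659 × 0.9032 = 0.24016
Sum = 1.00281
NRR = 0.489 × 1.00281 = 0.49037
An NRR under 1 implies long-run decline under these rates.

0.490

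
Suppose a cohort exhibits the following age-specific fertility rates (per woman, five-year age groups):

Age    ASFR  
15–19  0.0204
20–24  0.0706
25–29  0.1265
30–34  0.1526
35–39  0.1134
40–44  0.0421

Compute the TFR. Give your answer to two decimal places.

2.63

Sum of ASFRs = 0.0204 + 0.0706 + 0.1265 + 0.1526 + 0.1134 + 0.0421 = 0.5256
TFR = 5 × 0.5256 = 2.628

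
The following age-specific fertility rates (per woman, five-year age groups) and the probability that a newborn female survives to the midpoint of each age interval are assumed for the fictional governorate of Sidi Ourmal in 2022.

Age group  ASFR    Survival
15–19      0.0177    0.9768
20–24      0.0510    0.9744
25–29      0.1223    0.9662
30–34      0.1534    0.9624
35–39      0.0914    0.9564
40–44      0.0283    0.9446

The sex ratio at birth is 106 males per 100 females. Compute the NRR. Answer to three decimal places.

Proportion female at birth = 100 / (100 + 106) = 0.48544.
Weighting each age-specific rate by interval width and survival:
  15–19: 5 × 0.0177 × 0.9768 = 0.08645
  20–24: 5 × 0.0510 × 0.9744 = 0.24847
  25–29: 5 × 0.1223 × 0.9662 = 0.59083
  30–34: 5 × 0.1534 × 0.9624 = 0.73816
  35–39: 5 × 0.0914 × 0.9564 = 0.43707
  40–44: 5 × 0.0283 × 0.9446 = 0.13366
Sum = 2.23464
NRR = 0.48544 × 2.23464 = 1.08478
An NRR exceeding 1 indicates intrinsic growth under these rates.

1.085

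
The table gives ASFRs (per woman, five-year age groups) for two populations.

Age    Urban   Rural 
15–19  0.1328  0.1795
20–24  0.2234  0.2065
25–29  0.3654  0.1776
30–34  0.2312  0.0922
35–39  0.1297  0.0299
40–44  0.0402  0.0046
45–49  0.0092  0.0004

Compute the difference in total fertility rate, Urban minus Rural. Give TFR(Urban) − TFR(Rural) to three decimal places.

Urban:
  Sum of ASFRs = 0.1328 + 0.2234 + 0.3654 + 0.2312 + 0.1297 + 0.0402 + 0.0092 = 1.1319
  TFR = 5 × 1.1319 = 5.6595
Rural:
  Sum of ASFRs = 0.1795 + 0.2065 + 0.1776 + 0.0922 + 0.0299 + 0.0046 + 0.0004 = 0.6907
  TFR = 5 × 0.6907 = 3.4535
Difference = 5.6595 − 3.4535 = 2.206

2.206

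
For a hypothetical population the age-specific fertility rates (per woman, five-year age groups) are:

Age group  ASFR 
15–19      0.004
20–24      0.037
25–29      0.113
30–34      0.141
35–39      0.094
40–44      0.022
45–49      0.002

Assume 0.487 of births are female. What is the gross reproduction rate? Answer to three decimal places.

1.006

Proportion female at birth = 0.487.
Sum of ASFRs = 0.004 + 0.037 + 0.113 + 0.141 + 0.094 + 0.022 + 0.002 = 0.413
TFR = 5 × 0.413 = 2.065
GRR = 0.487 × 2.065 = 1.00566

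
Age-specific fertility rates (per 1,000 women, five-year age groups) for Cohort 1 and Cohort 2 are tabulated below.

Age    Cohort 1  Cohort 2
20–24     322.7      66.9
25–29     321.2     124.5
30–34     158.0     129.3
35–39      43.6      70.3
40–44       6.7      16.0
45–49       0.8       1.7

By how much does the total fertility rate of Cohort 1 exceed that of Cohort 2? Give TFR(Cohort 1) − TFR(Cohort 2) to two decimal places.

Cohort 1:
  Sum of ASFRs = 322.7 + 321.2 + 158.0 + 43.6 + 6.7 + 0.8 = 853.0
  TFR = 5 × 853.0 / 1000 = 4.265
Cohort 2:
  Sum of ASFRs = 66.9 + 124.5 + 129.3 + 70.3 + 16.0 + 1.7 = 408.7
  TFR = 5 × 408.7 / 1000 = 2.0435
Difference = 4.265 − 2.0435 = 2.2215

2.22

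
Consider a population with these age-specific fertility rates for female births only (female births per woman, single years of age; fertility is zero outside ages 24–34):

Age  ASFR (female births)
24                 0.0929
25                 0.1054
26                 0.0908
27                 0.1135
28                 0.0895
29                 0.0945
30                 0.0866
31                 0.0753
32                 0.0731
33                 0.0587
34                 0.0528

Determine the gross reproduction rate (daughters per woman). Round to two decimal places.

0.93

Sum of female ASFRs = 0.0929 + 0.1054 + 0.0908 + 0.1135 + 0.0895 + 0.0945 + 0.0866 + 0.0753 + 0.0731 + 0.0587 + 0.0528 = 0.9331
GRR = 0.9331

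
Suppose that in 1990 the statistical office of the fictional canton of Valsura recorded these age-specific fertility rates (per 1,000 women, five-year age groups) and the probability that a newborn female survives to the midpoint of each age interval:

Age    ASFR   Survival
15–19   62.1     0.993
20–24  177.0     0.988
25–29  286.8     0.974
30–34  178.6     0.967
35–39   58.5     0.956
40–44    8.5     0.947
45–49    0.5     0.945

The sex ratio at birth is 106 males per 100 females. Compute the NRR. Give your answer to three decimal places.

Proportion female at birth = 100 / (100 + 106) = 0.48544.
Per-age-group product (5 × ASFR × survival probability):
  15–19: 5 × 62.1/1000 × 0.993 = 0.30833
  20–24: 5 × 177.0/1000 × 0.988 = 0.87438
  25–29: 5 × 286.8/1000 × 0.974 = 1.39672
  30–34: 5 × 178.6/1000 × 0.967 = 0.86353
  35–39: 5 × 58.5/1000 × 0.956 = 0.27963
  40–44: 5 × 8.5/1000 × 0.947 = 0.04025
  45–49: 5 × 0.5/1000 × 0.945 = 0.00236
Sum = 3.76520
NRR = 0.48544 × 3.76520 = 1.82778

1.828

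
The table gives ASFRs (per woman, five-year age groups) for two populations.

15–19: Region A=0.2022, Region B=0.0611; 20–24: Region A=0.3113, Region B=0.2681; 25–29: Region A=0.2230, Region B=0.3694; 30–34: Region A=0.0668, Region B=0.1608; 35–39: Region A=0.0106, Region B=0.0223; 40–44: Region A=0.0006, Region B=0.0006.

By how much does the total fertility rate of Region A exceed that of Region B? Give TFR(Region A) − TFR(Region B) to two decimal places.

Region A:
  Sum of ASFRs = 0.2022 + 0.3113 + 0.2230 + 0.0668 + 0.0106 + 0.0006 = 0.8145
  TFR = 5 × 0.8145 = 4.0725
Region B:
  Sum of ASFRs = 0.0611 + 0.2681 + 0.3694 + 0.1608 + 0.0223 + 0.0006 = 0.8823
  TFR = 5 × 0.8823 = 4.4115
Difference = 4.0725 − 4.4115 = -0.339

-0.34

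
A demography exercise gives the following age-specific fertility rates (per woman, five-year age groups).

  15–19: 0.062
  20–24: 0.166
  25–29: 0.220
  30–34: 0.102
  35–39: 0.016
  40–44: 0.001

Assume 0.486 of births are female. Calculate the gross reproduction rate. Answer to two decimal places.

Proportion female at birth = 0.486.
Sum of ASFRs = 0.062 + 0.166 + 0.220 + 0.102 + 0.016 + 0.001 = 0.567
TFR = 5 × 0.567 = 2.835
GRR = 0.486 × 2.835 = 1.37781

1.38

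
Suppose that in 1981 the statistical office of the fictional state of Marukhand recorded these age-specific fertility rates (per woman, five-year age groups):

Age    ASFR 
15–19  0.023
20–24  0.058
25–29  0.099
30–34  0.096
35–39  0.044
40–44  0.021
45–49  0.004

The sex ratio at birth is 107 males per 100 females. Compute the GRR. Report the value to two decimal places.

0.83

Proportion female at birth = 100 / (100 + 107) = 0.48309.
Sum of ASFRs = 0.023 + 0.058 + 0.099 + 0.096 + 0.044 + 0.021 + 0.004 = 0.345
TFR = 5 × 0.345 = 1.725
GRR = 0.48309 × 1.725 = 0.83333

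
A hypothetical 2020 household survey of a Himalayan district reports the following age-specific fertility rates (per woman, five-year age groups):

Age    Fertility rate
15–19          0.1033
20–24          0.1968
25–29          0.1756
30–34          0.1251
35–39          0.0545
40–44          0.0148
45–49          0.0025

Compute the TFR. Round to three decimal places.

Sum of ASFRs = 0.1033 + 0.1968 + 0.1756 + 0.1251 + 0.0545 + 0.0148 + 0.0025 = 0.6726
TFR = 5 × 0.6726 = 3.363

3.363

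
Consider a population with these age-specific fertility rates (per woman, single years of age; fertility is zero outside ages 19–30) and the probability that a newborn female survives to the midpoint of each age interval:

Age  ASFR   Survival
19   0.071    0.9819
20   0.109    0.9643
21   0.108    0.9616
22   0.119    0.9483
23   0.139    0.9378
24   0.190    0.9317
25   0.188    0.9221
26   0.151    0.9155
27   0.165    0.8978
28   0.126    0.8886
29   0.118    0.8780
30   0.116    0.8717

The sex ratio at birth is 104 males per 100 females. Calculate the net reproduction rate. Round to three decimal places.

0.723

Proportion female at birth = 100 / (100 + 104) = 0.49020.
Each age group contributes 1 × ASFR × survival:
  19: 1 × 0.071 × 0.9819 = 0.06971
  20: 1 × 0.109 × 0.9643 = 0.10511
  21: 1 × 0.108 × 0.9616 = 0.10385
  22: 1 × 0.119 × 0.9483 = 0.11285
  23: 1 × 0.139 × 0.9378 = 0.13035
  24: 1 × 0.190 × 0.9317 = 0.17702
  25: 1 × 0.188 × 0.9221 = 0.17335
  26: 1 × 0.151 × 0.9155 = 0.13824
  27: 1 × 0.165 × 0.8978 = 0.14814
  28: 1 × 0.126 × 0.8886 = 0.11196
  29: 1 × 0.118 × 0.8780 = 0.10360
  30: 1 × 0.116 × 0.8717 = 0.10112
Sum = 1.47530
NRR = 0.49020 × 1.47530 = 0.72319
NRR < 1, so the cohort does not fully replace itself.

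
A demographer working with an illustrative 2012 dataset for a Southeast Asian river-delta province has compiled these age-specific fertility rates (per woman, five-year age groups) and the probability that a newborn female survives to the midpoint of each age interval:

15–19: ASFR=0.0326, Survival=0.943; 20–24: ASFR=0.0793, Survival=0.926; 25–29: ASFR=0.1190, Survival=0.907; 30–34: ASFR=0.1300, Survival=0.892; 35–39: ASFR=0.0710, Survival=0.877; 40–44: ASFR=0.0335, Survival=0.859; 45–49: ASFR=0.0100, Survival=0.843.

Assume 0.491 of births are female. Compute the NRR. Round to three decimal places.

1.050

Proportion female at birth = 0.491.
Per-age-group product (5 × ASFR × survival probability):
  15–19: 5 × 0.0326 × 0.943 = 0.15371
  20–24: 5 × 0.0793 × 0.926 = 0.36716
  25–29: 5 × 0.1190 × 0.907 = 0.53967
  30–34: 5 × 0.1300 × 0.892 = 0.57980
  35–39: 5 × 0.0710 × 0.877 = 0.31134
  40–44: 5 × 0.0335 × 0.859 = 0.14388
  45–49: 5 × 0.0100 × 0.843 = 0.04215
Sum = 2.13771
NRR = 0.491 × 2.13771 = 1.04962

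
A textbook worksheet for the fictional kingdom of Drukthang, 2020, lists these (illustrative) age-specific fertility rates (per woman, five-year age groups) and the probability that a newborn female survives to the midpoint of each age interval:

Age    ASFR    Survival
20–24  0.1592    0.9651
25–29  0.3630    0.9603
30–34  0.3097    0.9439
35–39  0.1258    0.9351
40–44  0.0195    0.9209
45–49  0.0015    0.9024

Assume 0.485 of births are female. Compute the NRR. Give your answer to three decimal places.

Proportion female at birth = 0.485.
Per-age-group product (5 × ASFR × survival probability):
  20–24: 5 × 0.1592 × 0.9651 = 0.76822
  25–29: 5 × 0.3630 × 0.9603 = 1.74294
  30–34: 5 × 0.3097 × 0.9439 = 1.46163
  35–39: 5 × 0.1258 × 0.9351 = 0.58818
  40–44: 5 × 0.0195 × 0.9209 = 0.08979
  45–49: 5 × 0.0015 × 0.9024 = 0.00677
Sum = 4.65753
NRR = 0.485 × 4.65753 = 2.25890

2.259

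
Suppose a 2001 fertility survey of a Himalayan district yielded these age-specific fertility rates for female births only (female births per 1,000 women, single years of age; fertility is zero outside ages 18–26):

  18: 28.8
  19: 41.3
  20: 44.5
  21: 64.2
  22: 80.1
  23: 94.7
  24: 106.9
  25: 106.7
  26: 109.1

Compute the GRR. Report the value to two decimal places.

Sum of female ASFRs = 28.8 + 41.3 + 44.5 + 64.2 + 80.1 + 94.7 + 106.9 + 106.7 + 109.1 = 676.3
GRR = 676.3 / 1000 = 0.6763

0.68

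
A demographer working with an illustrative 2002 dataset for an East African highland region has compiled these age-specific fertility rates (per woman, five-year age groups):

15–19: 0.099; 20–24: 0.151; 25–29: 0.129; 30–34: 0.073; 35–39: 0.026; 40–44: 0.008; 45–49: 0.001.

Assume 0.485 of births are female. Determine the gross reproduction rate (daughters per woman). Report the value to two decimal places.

Proportion female at birth = 0.485.
Sum of ASFRs = 0.099 + 0.151 + 0.129 + 0.073 + 0.026 + 0.008 + 0.001 = 0.487
TFR = 5 × 0.487 = 2.435
GRR = 0.485 × 2.435 = 1.18098

1.18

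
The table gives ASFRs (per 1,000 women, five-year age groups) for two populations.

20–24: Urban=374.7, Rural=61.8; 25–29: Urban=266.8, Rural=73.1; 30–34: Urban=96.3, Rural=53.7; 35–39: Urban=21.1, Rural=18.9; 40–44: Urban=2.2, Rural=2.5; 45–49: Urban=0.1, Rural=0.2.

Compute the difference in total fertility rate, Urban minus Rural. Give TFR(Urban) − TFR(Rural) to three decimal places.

Urban:
  Sum of ASFRs = 374.7 + 266.8 + 96.3 + 21.1 + 2.2 + 0.1 = 761.2
  TFR = 5 × 761.2 / 1000 = 3.806
Rural:
  Sum of ASFRs = 61.8 + 73.1 + 53.7 + 18.9 + 2.5 + 0.2 = 210.2
  TFR = 5 × 210.2 / 1000 = 1.051
Difference = 3.806 − 1.051 = 2.755

2.755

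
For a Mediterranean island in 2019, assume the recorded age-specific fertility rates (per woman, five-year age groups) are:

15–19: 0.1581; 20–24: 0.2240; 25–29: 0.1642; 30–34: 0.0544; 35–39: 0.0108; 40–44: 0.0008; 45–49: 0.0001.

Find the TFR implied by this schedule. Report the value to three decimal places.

3.062

Sum of ASFRs = 0.1581 + 0.2240 + 0.1642 + 0.0544 + 0.0108 + 0.0008 + 0.0001 = 0.6124
TFR = 5 × 0.6124 = 3.062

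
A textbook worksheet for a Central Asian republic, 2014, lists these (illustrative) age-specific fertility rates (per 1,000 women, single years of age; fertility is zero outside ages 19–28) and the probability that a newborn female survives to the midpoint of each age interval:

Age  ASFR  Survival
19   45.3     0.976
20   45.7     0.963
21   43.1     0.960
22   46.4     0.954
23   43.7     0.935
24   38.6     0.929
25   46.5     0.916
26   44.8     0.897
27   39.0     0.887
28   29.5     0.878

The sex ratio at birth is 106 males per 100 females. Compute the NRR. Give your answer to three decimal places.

0.191

Proportion female at birth = 100 / (100 + 106) = 0.48544.
Weighting each age-specific rate by interval width and survival:
  19: 1 × 45.3/1000 × 0.976 = 0.04421
  20: 1 × 45.7/1000 × 0.963 = 0.04401
  21: 1 × 43.1/1000 × 0.960 = 0.04138
  22: 1 × 46.4/1000 × 0.954 = 0.04427
  23: 1 × 43.7/1000 × 0.935 = 0.04086
  24: 1 × 38.6/1000 × 0.929 = 0.03586
  25: 1 × 46.5/1000 × 0.916 = 0.04259
  26: 1 × 44.8/1000 × 0.897 = 0.04019
  27: 1 × 39.0/1000 × 0.887 = 0.03459
  28: 1 × 29.5/1000 × 0.878 = 0.02590
Sum = 0.39386
NRR = 0.48544 × 0.39386 = 0.19120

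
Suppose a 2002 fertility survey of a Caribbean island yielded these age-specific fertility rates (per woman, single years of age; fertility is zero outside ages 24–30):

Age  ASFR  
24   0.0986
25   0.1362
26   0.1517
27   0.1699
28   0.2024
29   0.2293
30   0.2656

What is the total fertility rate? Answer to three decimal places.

Sum of ASFRs = 0.0986 + 0.1362 + 0.1517 + 0.1699 + 0.2024 + 0.2293 + 0.2656 = 1.2537
TFR = 1.2537

1.254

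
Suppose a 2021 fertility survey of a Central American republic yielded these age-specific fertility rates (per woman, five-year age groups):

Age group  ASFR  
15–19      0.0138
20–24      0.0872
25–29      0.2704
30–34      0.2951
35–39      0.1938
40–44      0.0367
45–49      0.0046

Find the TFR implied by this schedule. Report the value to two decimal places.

Sum of ASFRs = 0.0138 + 0.0872 + 0.2704 + 0.2951 + 0.1938 + 0.0367 + 0.0046 = 0.9016
TFR = 5 × 0.9016 = 4.508

4.51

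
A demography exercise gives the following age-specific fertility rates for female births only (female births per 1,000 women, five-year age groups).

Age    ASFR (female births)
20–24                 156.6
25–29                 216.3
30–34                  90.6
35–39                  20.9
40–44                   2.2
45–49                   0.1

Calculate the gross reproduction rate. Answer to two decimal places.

Sum of female ASFRs = 156.6 + 216.3 + 90.6 + 20.9 + 2.2 + 0.1 = 486.7
GRR = 5 × 486.7 / 1000 = 2.4335

2.43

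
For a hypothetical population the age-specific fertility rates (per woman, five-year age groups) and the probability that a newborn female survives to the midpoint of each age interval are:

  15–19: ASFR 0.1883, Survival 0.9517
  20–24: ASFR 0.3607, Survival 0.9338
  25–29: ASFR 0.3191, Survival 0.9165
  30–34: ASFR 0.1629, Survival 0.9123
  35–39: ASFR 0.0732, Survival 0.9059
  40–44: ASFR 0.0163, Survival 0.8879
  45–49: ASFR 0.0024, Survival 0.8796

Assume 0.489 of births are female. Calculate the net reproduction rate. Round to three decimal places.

Proportion female at birth = 0.489.
Survival-weighted fertility by age (5·fₓ·Sₓ):
  15–19: 5 × 0.1883 × 0.9517 = 0.89603
  20–24: 5 × 0.3607 × 0.9338 = 1.68411
  25–29: 5 × 0.3191 × 0.9165 = 1.46228
  30–34: 5 × 0.1629 × 0.9123 = 0.74307
  35–39: 5 × 0.0732 × 0.9059 = 0.33156
  40–44: 5 × 0.0163 × 0.8879 = 0.07236
  45–49: 5 × 0.0024 × 0.8796 = 0.01056
Sum = 5.19997
NRR = 0.489 × 5.19997 = 2.54279

2.543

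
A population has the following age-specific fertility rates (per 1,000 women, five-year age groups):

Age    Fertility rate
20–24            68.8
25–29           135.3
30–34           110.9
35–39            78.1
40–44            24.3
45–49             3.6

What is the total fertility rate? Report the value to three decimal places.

2.105

Sum of ASFRs = 68.8 + 135.3 + 110.9 + 78.1 + 24.3 + 3.6 = 421.0
TFR = 5 × 421.0 / 1000 = 2.105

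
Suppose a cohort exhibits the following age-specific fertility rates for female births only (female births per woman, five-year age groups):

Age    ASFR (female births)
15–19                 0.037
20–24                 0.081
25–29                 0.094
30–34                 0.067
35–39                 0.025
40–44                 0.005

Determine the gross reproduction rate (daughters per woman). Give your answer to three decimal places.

Sum of female ASFRs = 0.037 + 0.081 + 0.094 + 0.067 + 0.025 + 0.005 = 0.309
GRR = 5 × 0.309 = 1.545

1.545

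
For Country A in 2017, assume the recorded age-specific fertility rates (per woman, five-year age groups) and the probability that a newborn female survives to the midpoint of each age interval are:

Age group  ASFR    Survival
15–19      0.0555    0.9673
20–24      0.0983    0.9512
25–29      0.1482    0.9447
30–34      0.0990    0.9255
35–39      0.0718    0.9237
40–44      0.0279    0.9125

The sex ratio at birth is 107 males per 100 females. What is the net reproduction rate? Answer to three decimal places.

1.137

Proportion female at birth = 100 / (100 + 107) = 0.48309.
Each age group contributes 5 × ASFR × survival:
  15–19: 5 × 0.0555 × 0.9673 = 0.26843
  20–24: 5 × 0.0983 × 0.9512 = 0.46751
  25–29: 5 × 0.1482 × 0.9447 = 0.70002
  30–34: 5 × 0.0990 × 0.9255 = 0.45812
  35–39: 5 × 0.0718 × 0.9237 = 0.33161
  40–44: 5 × 0.0279 × 0.9125 = 0.12729
Sum = 2.35298
NRR = 0.48309 × 2.35298 = 1.13670
With NRR above 1 the population is above replacement fertility.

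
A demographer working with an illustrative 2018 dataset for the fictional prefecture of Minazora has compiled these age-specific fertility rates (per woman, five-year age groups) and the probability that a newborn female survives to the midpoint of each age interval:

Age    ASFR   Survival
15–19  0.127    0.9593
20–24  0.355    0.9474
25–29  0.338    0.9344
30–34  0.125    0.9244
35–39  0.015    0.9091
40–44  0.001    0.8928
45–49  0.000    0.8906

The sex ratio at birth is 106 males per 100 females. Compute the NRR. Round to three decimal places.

Proportion female at birth = 100 / (100 + 106) = 0.48544.
Weighting each age-specific rate by interval width and survival:
  15–19: 5 × 0.127 × 0.9593 = 0.60916
  20–24: 5 × 0.355 × 0.9474 = 1.68164
  25–29: 5 × 0.338 × 0.9344 = 1.57914
  30–34: 5 × 0.125 × 0.9244 = 0.57775
  35–39: 5 × 0.015 × 0.9091 = 0.06818
  40–44: 5 × 0.001 × 0.8928 = 0.00446
  45–49: 5 × 0.000 × 0.8906 = 0.00000
Sum = 4.52033
NRR = 0.48544 × 4.52033 = 2.19435

2.194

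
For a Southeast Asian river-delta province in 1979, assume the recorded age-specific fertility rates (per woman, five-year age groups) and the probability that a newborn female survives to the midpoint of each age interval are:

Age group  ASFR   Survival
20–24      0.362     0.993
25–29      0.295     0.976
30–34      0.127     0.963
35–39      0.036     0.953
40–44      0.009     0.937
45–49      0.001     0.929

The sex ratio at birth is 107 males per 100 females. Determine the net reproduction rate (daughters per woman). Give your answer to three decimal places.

Proportion female at birth = 100 / (100 + 107) = 0.48309.
Each age group contributes 5 × ASFR × survival:
  20–24: 5 × 0.362 × 0.993 = 1.79733
  25–29: 5 × 0.295 × 0.976 = 1.43960
  30–34: 5 × 0.127 × 0.963 = 0.61151
  35–39: 5 × 0.036 × 0.953 = 0.17154
  40–44: 5 × 0.009 × 0.937 = 0.04217
  45–49: 5 × 0.001 × 0.929 = 0.00465
Sum = 4.06680
NRR = 0.48309 × 4.06680 = 1.96463
NRR > 1, so each generation more than replaces itself.

1.965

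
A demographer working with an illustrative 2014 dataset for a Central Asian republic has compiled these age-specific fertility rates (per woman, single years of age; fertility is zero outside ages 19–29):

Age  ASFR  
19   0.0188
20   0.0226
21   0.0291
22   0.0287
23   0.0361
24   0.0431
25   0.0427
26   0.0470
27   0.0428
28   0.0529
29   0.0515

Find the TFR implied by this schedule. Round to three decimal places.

0.415

Sum of ASFRs = 0.0188 + 0.0226 + 0.0291 + 0.0287 + 0.0361 + 0.0431 + 0.0427 + 0.0470 + 0.0428 + 0.0529 + 0.0515 = 0.4153
TFR = 0.4153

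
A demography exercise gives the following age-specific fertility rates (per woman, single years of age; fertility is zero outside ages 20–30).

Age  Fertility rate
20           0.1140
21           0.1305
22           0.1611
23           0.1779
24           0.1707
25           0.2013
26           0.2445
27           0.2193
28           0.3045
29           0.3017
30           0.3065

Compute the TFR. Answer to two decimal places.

Sum of ASFRs = 0.1140 + 0.1305 + 0.1611 + 0.1779 + 0.1707 + 0.2013 + 0.2445 + 0.2193 + 0.3045 + 0.3017 + 0.3065 = 2.3320
TFR = 2.332

2.33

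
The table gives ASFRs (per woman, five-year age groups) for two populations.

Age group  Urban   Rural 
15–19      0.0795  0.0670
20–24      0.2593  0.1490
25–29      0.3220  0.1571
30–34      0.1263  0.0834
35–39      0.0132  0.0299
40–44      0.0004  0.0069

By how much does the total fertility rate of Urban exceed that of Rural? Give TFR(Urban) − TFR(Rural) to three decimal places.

Urban:
  Sum of ASFRs = 0.0795 + 0.2593 + 0.3220 + 0.1263 + 0.0132 + 0.0004 = 0.8007
  TFR = 5 × 0.8007 = 4.0035
Rural:
  Sum of ASFRs = 0.0670 + 0.1490 + 0.1571 + 0.0834 + 0.0299 + 0.0069 = 0.4933
  TFR = 5 × 0.4933 = 2.4665
Difference = 4.0035 − 2.4665 = 1.537

1.537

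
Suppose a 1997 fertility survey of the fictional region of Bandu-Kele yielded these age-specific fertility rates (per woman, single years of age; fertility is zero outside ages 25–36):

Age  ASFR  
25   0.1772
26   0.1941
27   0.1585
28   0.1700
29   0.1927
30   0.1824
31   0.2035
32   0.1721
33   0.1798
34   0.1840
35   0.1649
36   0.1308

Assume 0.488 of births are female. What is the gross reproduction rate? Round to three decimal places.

Proportion female at birth = 0.488.
Sum of ASFRs = 0.1772 + 0.1941 + 0.1585 + 0.1700 + 0.1927 + 0.1824 + 0.2035 + 0.1721 + 0.1798 + 0.1840 + 0.1649 + 0.1308 = 2.1100
TFR = 2.11
GRR = 0.488 × 2.11 = 1.02968

1.030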